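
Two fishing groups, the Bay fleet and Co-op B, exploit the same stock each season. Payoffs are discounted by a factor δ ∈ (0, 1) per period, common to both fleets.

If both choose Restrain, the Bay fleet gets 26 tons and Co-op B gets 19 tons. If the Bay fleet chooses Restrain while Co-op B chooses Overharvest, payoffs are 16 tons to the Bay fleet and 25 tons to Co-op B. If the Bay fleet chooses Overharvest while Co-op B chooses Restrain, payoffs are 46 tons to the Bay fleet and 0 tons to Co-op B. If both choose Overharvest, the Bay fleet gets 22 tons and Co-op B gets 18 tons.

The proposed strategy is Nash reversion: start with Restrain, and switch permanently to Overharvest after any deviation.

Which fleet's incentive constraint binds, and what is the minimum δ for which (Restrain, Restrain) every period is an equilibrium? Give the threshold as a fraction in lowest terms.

For the Bay fleet: deviation gain 46−26 = 20, per-period punishment loss 26−22 = 4. IC gives δ ≥ 20/24 = 5/6.
For Co-op B: gain 6, loss 1 per period, so δ ≥ 6/7.
The tighter constraint is Co-op B's, so cooperation needs δ ≥ 6/7.

Co-op B; δ ≥ 6/7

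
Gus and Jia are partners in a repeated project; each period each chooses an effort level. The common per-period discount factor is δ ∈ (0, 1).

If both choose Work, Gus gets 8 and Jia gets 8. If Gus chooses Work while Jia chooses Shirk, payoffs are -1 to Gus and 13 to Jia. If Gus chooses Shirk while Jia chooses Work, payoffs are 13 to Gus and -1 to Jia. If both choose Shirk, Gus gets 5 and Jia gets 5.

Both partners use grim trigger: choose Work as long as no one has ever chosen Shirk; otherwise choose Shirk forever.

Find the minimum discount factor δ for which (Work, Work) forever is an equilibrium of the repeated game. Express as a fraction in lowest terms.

5/8

One-period gain from deviating is 13 − 8 = 5. The loss is 8 − 5 = 3 in every subsequent period, with present value 3·δ/(1−δ).
Deviation is unprofitable when 3·δ/(1−δ) ≥ 5, i.e. δ/(1−δ) ≥ 5/3.
Equivalently δ ≥ 5/(5+3) = 5/8.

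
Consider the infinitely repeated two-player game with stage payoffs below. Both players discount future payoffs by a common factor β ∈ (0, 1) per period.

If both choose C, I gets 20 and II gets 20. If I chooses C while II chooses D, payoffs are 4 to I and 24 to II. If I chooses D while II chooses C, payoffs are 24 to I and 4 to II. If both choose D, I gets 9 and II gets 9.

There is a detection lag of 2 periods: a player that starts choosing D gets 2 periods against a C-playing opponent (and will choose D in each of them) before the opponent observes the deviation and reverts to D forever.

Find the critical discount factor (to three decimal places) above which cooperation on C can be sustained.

0.516

A deviator earns 24 for 2 periods, then 9 forever; cooperating earns 20 forever. Multiplying the IC by (1−β):
20 ≥ 24(1−β^2) + 9β^2, so 15·β^2 ≥ 4 and β^2 ≥ 4/15.
β ≥ (4/15)^(1/2) ≈ 0.516.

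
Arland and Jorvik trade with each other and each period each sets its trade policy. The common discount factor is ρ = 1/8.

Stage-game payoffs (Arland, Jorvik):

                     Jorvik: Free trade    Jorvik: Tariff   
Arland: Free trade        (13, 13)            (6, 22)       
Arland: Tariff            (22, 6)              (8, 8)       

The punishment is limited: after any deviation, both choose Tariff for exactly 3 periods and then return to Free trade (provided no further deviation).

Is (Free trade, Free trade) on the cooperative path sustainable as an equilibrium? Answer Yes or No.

Comparing payoff streams over the 4 periods until play realigns: cooperate → 13(1+ρ+…+ρ^3); deviate → 22 + 8(ρ+…+ρ^3).
Cooperation is sustained iff (13−8)(ρ+…+ρ^3) ≥ 22−13.
ρ+…+ρ^3 = 1/8·(1−(1/8)^3)/(1−1/8) = 0.1426, and (22−13)/(13−8) = 1.8000.
0.1426 < 1.8000, so cooperation is not sustainable.

No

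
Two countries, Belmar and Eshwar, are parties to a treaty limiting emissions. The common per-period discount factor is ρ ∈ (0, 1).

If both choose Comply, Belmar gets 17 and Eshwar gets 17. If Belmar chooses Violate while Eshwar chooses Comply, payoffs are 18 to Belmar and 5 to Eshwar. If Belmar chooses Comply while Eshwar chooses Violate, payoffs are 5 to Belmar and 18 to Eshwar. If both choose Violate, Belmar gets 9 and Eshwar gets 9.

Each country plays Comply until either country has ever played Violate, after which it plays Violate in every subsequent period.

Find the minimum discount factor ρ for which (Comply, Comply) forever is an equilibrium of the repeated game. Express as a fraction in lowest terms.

Under grim trigger the critical discount factor is (T−C)/(T−P) with T = 18, C = 17, P = 9.
ρ* = (18−17)/(18−9) = 1/9.

1/9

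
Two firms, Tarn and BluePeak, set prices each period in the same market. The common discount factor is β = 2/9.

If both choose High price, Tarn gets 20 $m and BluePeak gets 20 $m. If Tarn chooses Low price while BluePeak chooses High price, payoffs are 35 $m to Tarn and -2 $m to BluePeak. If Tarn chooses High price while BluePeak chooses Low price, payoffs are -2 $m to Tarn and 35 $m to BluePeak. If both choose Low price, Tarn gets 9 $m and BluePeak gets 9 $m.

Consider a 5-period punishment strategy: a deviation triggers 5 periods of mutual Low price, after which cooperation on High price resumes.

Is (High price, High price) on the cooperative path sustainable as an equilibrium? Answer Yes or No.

IC: β+…+β^5 ≥ (35−20)/(20−9) = 15/11.
At β = 2/9: partial sum = 0.2856 < 1.3636. Cooperation not sustainable.

No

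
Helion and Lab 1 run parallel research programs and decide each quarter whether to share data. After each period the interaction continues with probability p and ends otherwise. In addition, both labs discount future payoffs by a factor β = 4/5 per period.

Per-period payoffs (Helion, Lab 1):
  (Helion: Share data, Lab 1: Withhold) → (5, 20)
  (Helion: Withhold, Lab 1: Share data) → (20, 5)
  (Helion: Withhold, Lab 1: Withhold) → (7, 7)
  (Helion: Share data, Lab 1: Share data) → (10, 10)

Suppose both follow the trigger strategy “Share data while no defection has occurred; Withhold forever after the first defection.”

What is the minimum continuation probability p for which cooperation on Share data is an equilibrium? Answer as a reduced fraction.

Expected continuation weight on next period's payoff is β·p = 4/5·p, which plays the role of the discount factor.
Cooperation requires 4/5·p ≥ (20−10)/(20−7) = 10/13, hence p ≥ 25/26.

25/26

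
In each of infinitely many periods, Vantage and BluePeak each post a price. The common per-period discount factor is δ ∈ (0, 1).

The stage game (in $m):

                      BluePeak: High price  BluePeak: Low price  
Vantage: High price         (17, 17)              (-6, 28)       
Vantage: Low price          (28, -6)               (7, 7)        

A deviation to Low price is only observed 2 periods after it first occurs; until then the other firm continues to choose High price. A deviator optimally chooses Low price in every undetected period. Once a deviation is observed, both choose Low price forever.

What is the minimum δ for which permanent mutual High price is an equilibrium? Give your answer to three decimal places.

The best deviation is to choose Low price for all 2 undetected periods, earning 28 each, then 7 forever once detected.
Deviation value: 28(1−δ^2)/(1−δ) + 7δ^2/(1−δ); cooperation value: 17/(1−δ).
IC: 17 ≥ 28(1−δ^2) + 7δ^2 = 28 − 21δ^2.
So δ^2 ≥ 11/21, giving δ ≥ (11/21)^(1/2) ≈ 0.724.

0.724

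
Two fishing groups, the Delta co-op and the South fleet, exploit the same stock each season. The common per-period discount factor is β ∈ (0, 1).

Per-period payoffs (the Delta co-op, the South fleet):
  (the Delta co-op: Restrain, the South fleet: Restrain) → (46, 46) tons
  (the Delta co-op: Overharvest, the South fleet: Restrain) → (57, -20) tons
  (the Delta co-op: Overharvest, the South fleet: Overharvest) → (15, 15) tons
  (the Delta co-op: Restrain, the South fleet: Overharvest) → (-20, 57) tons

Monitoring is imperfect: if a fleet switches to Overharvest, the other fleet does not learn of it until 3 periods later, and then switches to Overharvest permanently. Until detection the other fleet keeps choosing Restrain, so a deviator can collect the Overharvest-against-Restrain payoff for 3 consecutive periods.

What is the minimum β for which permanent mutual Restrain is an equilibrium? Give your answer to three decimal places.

Deviating for the 3 undetected periods gains 57−46 = 11 per period over cooperation, then loses 46−15 = 31 per period forever once punishment starts.
Gain: 11(1 + β + … + β^2); loss: 31·β^3/(1−β).
No profitable deviation ⇔ 11(1−β^3) ≤ 31·β^3, i.e. β^3 ≥ 11/(11+31) = 11/42.
Hence β ≥ (11/42)^(1/3) ≈ 0.640.

0.640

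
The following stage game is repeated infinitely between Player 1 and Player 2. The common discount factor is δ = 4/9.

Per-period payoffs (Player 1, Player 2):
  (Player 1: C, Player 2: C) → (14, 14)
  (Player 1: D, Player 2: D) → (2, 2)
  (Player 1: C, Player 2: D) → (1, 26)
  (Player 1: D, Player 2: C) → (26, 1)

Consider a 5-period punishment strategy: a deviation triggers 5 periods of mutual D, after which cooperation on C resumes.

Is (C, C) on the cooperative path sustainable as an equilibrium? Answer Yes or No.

No

Comparing payoff streams over the 6 periods until play realigns: cooperate → 14(1+δ+…+δ^5); deviate → 26 + 2(δ+…+δ^5).
Cooperation is sustained iff (14−2)(δ+…+δ^5) ≥ 26−14.
δ+…+δ^5 = 4/9·(1−(4/9)^5)/(1−4/9) = 0.7861, and (26−14)/(14−2) = 1.0000.
0.7861 < 1.0000, so cooperation is not sustainable.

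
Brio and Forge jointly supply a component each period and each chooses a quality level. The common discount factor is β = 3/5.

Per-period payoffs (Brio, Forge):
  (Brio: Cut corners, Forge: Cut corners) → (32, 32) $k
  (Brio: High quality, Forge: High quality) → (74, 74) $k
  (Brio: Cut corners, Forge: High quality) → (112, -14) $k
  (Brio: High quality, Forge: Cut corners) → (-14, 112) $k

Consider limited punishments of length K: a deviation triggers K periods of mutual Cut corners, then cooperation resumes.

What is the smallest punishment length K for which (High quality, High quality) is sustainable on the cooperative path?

IC: β(1−β^K)/(1−β) ≥ (112−74)/(74−32) = 19/21.
With β = 3/5: need 1 − β^K ≥ 19/21·(1−3/5)/(3/5), i.e. β^K ≤ 0.3968.
Since (3/5)^1 = 0.6000 and (3/5)^2 = 0.3600, the smallest such K is 2.

2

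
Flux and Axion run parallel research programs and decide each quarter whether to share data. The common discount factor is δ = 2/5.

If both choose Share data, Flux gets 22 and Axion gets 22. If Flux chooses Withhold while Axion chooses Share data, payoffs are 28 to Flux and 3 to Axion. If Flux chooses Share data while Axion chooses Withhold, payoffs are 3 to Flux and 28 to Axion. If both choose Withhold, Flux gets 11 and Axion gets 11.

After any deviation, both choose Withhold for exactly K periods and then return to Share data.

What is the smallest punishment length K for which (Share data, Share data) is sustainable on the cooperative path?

Need Σ_{k=1}^{K} δ^k ≥ (28−22)/(22−11) = 0.5455 at δ = 2/5.
At K = 1 the sum is 0.4000 < 0.5455; at K = 2 it is 0.5600 ≥ 0.5455.
So the minimum punishment length is K = 2.

2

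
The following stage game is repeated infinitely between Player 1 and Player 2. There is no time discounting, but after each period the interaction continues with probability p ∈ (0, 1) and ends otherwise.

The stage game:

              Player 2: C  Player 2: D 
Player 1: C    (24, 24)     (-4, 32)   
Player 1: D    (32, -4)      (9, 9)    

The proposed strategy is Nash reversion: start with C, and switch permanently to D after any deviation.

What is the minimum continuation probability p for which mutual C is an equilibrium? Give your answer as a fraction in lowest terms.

8/23

With no time discounting, the continuation probability p plays the role of the discount factor.
Grim-trigger IC: 24/(1−p) ≥ 32 + 9p/(1−p) ⇒ p ≥ (32−24)/(32−9) = 8/23.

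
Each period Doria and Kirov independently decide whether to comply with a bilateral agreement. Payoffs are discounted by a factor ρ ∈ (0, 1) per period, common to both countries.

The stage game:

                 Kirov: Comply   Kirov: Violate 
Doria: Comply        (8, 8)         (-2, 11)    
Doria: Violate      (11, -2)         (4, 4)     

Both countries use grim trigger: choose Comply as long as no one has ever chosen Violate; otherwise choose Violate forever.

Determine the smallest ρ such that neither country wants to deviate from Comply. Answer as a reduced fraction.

8/(1−ρ) ≥ 11 + 4ρ/(1−ρ)
8 ≥ 11 − 7ρ
ρ ≥ 3/7.

3/7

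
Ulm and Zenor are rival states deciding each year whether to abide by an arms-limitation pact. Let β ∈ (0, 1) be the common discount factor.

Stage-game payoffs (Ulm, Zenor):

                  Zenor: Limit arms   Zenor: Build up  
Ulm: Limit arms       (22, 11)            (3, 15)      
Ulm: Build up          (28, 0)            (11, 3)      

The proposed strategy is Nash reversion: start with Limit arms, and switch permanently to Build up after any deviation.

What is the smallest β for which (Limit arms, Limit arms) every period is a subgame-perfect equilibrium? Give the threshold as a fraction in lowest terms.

For Ulm: deviation gain 28−22 = 6, per-period punishment loss 22−11 = 11. IC gives β ≥ 6/17.
For Zenor: gain 4, loss 8 per period, so β ≥ 4/12 = 1/3.
The tighter constraint is Ulm's, so cooperation needs β ≥ 6/17.

6/17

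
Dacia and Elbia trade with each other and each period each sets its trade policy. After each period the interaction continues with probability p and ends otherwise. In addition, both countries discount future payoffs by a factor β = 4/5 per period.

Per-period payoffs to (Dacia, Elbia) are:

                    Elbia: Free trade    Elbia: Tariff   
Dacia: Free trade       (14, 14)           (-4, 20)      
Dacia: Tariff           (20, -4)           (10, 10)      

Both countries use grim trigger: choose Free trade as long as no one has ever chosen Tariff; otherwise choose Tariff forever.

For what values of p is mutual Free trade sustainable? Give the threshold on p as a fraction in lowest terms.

Expected continuation weight on next period's payoff is β·p = 4/5·p, which plays the role of the discount factor.
Cooperation requires 4/5·p ≥ (20−14)/(20−10) = 3/5, hence p ≥ 3/4.

3/4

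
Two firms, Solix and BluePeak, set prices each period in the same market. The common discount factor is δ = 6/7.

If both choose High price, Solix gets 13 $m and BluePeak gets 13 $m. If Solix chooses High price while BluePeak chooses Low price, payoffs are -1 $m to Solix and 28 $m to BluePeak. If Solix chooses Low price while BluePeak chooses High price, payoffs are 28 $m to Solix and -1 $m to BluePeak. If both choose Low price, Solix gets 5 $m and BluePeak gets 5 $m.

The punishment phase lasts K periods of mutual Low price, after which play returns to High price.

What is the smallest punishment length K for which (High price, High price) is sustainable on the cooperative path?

No profitable deviation requires (13−5)(δ+…+δ^K) ≥ 28−13, i.e. δ+…+δ^K ≥ 15/8 ≈ 1.8750.
With δ = 6/7, the partial sums are K=1: 0.8571, K=2: 1.5918, K=3: 2.2216.
K = 3 is the first length at which the sum reaches 1.8750.

3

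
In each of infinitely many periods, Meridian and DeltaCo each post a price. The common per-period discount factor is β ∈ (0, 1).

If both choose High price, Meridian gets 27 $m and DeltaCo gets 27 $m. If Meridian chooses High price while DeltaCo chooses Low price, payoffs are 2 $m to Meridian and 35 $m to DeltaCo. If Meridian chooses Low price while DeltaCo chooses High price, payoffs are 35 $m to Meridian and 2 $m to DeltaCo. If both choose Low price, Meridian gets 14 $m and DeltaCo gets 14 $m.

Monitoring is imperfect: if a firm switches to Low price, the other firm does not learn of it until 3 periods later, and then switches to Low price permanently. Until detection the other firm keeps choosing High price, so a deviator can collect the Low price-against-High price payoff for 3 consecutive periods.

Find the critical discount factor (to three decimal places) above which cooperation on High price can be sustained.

0.725

The best deviation is to choose Low price for all 3 undetected periods, earning 35 each, then 14 forever once detected.
Deviation value: 35(1−β^3)/(1−β) + 14β^3/(1−β); cooperation value: 27/(1−β).
IC: 27 ≥ 35(1−β^3) + 14β^3 = 35 − 21β^3.
So β^3 ≥ 8/21, giving β ≥ (8/21)^(1/3) ≈ 0.725.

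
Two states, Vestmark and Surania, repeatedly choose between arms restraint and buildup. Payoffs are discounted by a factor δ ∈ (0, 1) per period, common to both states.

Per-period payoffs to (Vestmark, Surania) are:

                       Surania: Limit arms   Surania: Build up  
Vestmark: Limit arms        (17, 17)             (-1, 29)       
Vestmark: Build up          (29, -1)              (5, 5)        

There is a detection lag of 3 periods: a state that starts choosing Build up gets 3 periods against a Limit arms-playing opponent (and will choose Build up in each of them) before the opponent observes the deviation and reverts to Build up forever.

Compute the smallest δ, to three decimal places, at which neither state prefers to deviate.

0.794

A deviator earns 29 for 3 periods, then 5 forever; cooperating earns 17 forever. Multiplying the IC by (1−δ):
17 ≥ 29(1−δ^3) + 5δ^3, so 24·δ^3 ≥ 12 and δ^3 ≥ 1/2.
δ ≥ (1/2)^(1/3) ≈ 0.794.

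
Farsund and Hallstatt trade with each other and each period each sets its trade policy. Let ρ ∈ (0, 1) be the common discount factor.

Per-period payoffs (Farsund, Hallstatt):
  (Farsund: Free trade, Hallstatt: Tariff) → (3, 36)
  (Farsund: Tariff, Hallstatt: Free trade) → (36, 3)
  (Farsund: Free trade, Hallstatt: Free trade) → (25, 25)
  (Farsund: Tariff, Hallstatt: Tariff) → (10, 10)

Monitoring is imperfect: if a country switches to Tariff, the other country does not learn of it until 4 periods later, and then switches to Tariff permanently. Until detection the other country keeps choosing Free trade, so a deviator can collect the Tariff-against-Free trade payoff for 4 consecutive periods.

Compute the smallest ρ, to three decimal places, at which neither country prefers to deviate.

0.807

A deviator earns 36 for 4 periods, then 10 forever; cooperating earns 25 forever. Multiplying the IC by (1−ρ):
25 ≥ 36(1−ρ^4) + 10ρ^4, so 26·ρ^4 ≥ 11 and ρ^4 ≥ 11/26.
ρ ≥ (11/26)^(1/4) ≈ 0.807.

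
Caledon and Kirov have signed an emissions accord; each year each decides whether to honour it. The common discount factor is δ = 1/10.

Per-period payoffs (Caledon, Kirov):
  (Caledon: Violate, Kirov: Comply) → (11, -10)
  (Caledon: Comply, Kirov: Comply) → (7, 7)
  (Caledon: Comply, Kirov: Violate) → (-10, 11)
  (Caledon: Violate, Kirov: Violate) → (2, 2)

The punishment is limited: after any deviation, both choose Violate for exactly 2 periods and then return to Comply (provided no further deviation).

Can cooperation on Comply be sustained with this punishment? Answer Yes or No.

A one-shot deviation gives 11 now, then 2 for 2 periods, then back to 7.
Gain from deviating: (11−7) today; loss: (7−2) in each of the next 2 periods.
No-deviation condition: (7−2)(δ+…+δ^2) ≥ 11−7, i.e. δ+…+δ^2 ≥ 4/5.
At δ = 1/10: δ+…+δ^2 = 0.1100 < 0.8000.
So cooperation is not sustainable.

No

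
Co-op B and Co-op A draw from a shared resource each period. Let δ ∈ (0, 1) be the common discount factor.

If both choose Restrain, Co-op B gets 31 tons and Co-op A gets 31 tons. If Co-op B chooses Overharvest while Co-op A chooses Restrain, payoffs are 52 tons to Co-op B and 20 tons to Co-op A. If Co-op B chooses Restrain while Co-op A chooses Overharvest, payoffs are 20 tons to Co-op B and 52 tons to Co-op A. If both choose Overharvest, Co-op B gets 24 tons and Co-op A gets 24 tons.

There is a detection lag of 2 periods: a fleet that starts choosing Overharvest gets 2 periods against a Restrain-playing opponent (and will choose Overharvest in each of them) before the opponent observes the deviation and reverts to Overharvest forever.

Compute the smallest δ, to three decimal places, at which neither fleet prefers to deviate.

0.866

Deviating for the 2 undetected periods gains 52−31 = 21 per period over cooperation, then loses 31−24 = 7 per period forever once punishment starts.
Gain: 21(1 + δ + … + δ^1); loss: 7·δ^2/(1−δ).
No profitable deviation ⇔ 21(1−δ^2) ≤ 7·δ^2, i.e. δ^2 ≥ 21/(21+7) = 3/4.
Hence δ ≥ (3/4)^(1/2) ≈ 0.866.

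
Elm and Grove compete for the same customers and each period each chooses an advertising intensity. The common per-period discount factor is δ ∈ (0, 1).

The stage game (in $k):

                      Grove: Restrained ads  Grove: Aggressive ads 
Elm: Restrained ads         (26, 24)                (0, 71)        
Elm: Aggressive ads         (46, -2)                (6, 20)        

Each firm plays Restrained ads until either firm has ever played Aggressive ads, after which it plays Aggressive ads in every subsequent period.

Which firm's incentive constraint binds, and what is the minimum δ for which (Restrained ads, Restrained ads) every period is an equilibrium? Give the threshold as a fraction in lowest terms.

For Elm: deviation gain 46−26 = 20, per-period punishment loss 26−6 = 20. IC gives δ ≥ 20/40 = 1/2.
For Grove: gain 47, loss 4 per period, so δ ≥ 47/51.
The tighter constraint is Grove's, so cooperation needs δ ≥ 47/51.

Grove; δ ≥ 47/51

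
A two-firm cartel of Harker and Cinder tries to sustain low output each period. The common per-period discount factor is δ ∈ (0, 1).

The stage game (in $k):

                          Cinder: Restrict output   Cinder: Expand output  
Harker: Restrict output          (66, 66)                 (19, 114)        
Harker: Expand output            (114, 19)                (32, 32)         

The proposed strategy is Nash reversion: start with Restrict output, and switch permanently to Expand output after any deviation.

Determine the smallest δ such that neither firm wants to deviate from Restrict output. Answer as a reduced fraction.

66/(1−δ) ≥ 114 + 32δ/(1−δ)
66 ≥ 114 − 82δ
δ ≥ 48/82 = 24/41.

24/41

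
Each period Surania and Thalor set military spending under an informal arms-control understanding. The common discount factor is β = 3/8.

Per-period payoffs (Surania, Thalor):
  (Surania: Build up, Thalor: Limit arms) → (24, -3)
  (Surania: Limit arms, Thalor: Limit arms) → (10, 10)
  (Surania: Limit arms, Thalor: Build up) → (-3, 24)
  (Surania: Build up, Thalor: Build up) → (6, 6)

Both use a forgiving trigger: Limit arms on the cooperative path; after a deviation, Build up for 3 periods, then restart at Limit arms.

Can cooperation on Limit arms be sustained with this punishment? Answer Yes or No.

Comparing payoff streams over the 4 periods until play realigns: cooperate → 10(1+β+…+β^3); deviate → 24 + 6(β+…+β^3).
Cooperation is sustained iff (10−6)(β+…+β^3) ≥ 24−10.
β+…+β^3 = 3/8·(1−(3/8)^3)/(1−3/8) = 0.5684, and (24−10)/(10−6) = 3.5000.
0.5684 < 3.5000, so cooperation is not sustainable.

No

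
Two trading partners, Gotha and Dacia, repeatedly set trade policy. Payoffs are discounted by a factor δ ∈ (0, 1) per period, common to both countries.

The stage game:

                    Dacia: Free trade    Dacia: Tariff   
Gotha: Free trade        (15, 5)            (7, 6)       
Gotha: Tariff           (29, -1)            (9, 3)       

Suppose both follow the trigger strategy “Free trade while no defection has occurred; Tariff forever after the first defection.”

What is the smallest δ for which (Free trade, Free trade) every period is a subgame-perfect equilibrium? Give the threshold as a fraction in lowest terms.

Gotha's threshold: (29−15)/(29−9) = 7/10.
Dacia's threshold: (6−5)/(6−3) = 1/3.
7/10 > 1/3, so Gotha binds and δ* = 7/10.

7/10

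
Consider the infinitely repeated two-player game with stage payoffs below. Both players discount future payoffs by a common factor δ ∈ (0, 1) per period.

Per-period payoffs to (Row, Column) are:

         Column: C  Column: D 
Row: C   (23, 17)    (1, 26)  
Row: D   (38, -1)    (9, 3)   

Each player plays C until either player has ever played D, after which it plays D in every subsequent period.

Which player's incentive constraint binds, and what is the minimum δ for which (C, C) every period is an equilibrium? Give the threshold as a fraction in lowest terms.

For Row: deviation gain 38−23 = 15, per-period punishment loss 23−9 = 14. IC gives δ ≥ 15/29.
For Column: gain 9, loss 14 per period, so δ ≥ 9/23.
The tighter constraint is Row's, so cooperation needs δ ≥ 15/29.

Row; δ ≥ 15/29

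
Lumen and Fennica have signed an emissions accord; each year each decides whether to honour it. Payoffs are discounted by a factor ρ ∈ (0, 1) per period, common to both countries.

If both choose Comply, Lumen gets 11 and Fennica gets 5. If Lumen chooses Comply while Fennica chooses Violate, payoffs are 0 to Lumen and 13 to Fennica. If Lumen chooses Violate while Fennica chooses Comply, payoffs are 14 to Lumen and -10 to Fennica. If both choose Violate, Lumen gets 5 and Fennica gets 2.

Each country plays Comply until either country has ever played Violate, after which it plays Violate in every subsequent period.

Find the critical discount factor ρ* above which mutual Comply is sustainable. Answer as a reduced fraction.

Lumen: cooperation gives 11 each period; deviation gives 14 once then 5 forever.
  11/(1−ρ) ≥ 14 + 5ρ/(1−ρ) ⇒ ρ ≥ 3/9 = 1/3.
Fennica: cooperation gives 5 each period; deviation gives 13 once then 2 forever.
  ρ ≥ 8/11.
Both must hold, so the binding constraint is Fennica's: ρ ≥ 8/11.

8/11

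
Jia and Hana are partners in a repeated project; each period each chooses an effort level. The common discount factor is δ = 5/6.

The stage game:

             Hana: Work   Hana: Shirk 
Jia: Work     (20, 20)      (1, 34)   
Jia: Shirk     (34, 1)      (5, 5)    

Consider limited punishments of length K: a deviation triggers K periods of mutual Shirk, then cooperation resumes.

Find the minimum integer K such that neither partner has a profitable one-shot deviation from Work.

2

Need Σ_{k=1}^{K} δ^k ≥ (34−20)/(20−5) = 0.9333 at δ = 5/6.
At K = 1 the sum is 0.8333 < 0.9333; at K = 2 it is 1.5278 ≥ 0.9333.
So the minimum punishment length is K = 2.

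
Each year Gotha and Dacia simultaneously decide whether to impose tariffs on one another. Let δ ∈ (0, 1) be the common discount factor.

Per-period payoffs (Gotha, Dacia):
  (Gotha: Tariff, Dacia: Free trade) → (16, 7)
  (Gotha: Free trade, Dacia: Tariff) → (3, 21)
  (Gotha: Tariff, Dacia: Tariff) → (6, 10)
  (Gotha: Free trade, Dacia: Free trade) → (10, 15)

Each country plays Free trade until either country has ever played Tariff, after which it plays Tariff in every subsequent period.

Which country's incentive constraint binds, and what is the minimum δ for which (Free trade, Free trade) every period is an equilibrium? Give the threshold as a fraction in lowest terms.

Gotha: cooperation gives 10 each period; deviation gives 16 once then 6 forever.
  10/(1−δ) ≥ 16 + 6δ/(1−δ) ⇒ δ ≥ 6/10 = 3/5.
Dacia: cooperation gives 15 each period; deviation gives 21 once then 10 forever.
  δ ≥ 6/11.
Both must hold, so the binding constraint is Gotha's: δ ≥ 3/5.

Gotha; δ ≥ 3/5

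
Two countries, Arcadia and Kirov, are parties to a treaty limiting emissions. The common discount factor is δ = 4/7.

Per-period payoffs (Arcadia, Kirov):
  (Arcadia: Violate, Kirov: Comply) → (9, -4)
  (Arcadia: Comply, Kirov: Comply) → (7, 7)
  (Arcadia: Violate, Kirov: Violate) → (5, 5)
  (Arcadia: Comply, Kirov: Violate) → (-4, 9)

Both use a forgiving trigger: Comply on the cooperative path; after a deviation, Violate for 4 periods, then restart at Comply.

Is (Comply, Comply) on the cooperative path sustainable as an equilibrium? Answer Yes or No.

Yes

A one-shot deviation gives 9 now, then 5 for 4 periods, then back to 7.
Gain from deviating: (9−7) today; loss: (7−5) in each of the next 4 periods.
No-deviation condition: (7−5)(δ+…+δ^4) ≥ 9−7, i.e. δ+…+δ^4 ≥ 1.
At δ = 4/7: δ+…+δ^4 = 1.1912 ≥ 1.0000.
So cooperation is sustainable.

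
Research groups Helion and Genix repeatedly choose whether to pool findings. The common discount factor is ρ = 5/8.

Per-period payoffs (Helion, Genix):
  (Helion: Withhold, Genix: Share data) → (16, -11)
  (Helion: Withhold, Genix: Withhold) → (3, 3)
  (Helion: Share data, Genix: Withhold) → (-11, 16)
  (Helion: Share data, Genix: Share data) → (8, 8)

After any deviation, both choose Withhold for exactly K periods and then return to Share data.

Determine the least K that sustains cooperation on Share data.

7

IC: ρ(1−ρ^K)/(1−ρ) ≥ (16−8)/(8−3) = 8/5.
With ρ = 5/8: need 1 − ρ^K ≥ 8/5·(1−5/8)/(5/8), i.e. ρ^K ≤ 0.0400.
Since (5/8)^6 = 0.0596 and (5/8)^7 = 0.0373, the smallest such K is 7.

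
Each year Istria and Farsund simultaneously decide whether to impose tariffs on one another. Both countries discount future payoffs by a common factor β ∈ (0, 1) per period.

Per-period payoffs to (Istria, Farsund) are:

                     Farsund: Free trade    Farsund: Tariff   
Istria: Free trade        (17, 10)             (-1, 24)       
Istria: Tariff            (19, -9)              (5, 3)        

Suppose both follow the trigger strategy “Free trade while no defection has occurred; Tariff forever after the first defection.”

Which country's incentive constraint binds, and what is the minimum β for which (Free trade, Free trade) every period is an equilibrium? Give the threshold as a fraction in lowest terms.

Istria's threshold: (19−17)/(19−5) = 1/7.
Farsund's threshold: (24−10)/(24−3) = 2/3.
1/7 < 2/3, so Farsund binds and β* = 2/3.

Farsund; β ≥ 2/3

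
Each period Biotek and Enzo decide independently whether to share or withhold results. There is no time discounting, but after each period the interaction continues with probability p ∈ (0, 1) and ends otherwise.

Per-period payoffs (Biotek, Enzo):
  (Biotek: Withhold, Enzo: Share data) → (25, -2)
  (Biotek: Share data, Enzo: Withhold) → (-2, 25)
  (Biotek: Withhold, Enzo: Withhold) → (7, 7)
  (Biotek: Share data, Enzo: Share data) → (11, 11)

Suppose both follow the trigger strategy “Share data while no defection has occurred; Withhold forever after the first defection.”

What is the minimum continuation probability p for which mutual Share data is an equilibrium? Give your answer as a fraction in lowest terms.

7/9

With no time discounting, the continuation probability p plays the role of the discount factor.
Grim-trigger IC: 11/(1−p) ≥ 25 + 7p/(1−p) ⇒ p ≥ (25−11)/(25−7) = 7/9.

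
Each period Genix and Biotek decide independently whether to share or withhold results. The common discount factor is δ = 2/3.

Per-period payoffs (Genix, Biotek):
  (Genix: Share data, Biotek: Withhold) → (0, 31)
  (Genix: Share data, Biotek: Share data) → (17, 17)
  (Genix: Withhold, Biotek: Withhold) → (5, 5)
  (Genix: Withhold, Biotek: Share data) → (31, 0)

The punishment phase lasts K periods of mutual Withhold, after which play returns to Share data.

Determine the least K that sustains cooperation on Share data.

IC: δ(1−δ^K)/(1−δ) ≥ (31−17)/(17−5) = 7/6.
With δ = 2/3: need 1 − δ^K ≥ 7/6·(1−2/3)/(2/3), i.e. δ^K ≤ 0.4167.
Since (2/3)^2 = 0.4444 and (2/3)^3 = 0.2963, the smallest such K is 3.

3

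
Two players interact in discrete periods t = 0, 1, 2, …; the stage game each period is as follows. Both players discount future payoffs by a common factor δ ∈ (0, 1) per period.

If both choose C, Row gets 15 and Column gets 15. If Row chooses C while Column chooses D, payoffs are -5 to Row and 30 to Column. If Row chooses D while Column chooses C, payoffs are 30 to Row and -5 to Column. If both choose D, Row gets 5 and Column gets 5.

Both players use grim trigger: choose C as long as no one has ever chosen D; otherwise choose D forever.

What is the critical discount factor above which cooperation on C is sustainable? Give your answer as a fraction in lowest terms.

3/5

Under grim trigger the critical discount factor is (T−C)/(T−P) with T = 30, C = 15, P = 5.
δ* = (30−15)/(30−5) = 15/25 = 3/5.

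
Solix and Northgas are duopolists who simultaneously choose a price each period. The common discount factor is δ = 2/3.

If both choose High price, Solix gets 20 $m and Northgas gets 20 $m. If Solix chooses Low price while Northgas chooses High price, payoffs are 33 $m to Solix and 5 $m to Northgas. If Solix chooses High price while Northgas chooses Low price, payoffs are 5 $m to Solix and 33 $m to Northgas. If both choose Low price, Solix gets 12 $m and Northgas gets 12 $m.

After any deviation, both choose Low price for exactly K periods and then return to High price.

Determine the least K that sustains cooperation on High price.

5

IC: δ(1−δ^K)/(1−δ) ≥ (33−20)/(20−12) = 13/8.
With δ = 2/3: need 1 − δ^K ≥ 13/8·(1−2/3)/(2/3), i.e. δ^K ≤ 0.1875.
Since (2/3)^4 = 0.1975 and (2/3)^5 = 0.1317, the smallest such K is 5.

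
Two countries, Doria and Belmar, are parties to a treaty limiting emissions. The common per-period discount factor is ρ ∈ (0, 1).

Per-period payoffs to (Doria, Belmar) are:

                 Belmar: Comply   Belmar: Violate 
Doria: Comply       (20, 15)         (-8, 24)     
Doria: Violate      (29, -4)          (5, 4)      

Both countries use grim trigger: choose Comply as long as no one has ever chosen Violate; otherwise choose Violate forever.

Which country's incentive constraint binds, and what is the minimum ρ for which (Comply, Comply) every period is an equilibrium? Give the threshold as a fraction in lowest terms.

Belmar; ρ ≥ 9/20

Doria: cooperation gives 20 each period; deviation gives 29 once then 5 forever.
  20/(1−ρ) ≥ 29 + 5ρ/(1−ρ) ⇒ ρ ≥ 9/24 = 3/8.
Belmar: cooperation gives 15 each period; deviation gives 24 once then 4 forever.
  ρ ≥ 9/20.
Both must hold, so the binding constraint is Belmar's: ρ ≥ 9/20.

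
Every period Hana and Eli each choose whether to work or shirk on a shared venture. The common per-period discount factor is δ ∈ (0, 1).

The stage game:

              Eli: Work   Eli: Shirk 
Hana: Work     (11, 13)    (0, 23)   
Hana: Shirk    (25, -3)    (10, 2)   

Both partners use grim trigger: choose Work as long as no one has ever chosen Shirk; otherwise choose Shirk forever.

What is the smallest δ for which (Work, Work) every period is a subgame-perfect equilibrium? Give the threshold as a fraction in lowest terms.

14/15

Hana: cooperation gives 11 each period; deviation gives 25 once then 10 forever.
  11/(1−δ) ≥ 25 + 10δ/(1−δ) ⇒ δ ≥ 14/15.
Eli: cooperation gives 13 each period; deviation gives 23 once then 2 forever.
  δ ≥ 10/21.
Both must hold, so the binding constraint is Hana's: δ ≥ 14/15.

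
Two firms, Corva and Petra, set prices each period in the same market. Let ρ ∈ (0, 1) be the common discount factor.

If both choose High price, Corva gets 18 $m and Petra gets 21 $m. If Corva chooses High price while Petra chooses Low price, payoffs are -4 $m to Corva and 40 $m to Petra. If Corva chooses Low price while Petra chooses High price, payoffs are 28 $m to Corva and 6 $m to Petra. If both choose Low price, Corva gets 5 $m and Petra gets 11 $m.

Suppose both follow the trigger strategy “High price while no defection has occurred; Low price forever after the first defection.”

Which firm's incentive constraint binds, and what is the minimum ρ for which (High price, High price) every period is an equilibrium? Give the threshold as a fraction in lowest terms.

Petra; ρ ≥ 19/29

Corva's threshold: (28−18)/(28−5) = 10/23.
Petra's threshold: (40−21)/(40−11) = 19/29.
10/23 < 19/29, so Petra binds and ρ* = 19/29.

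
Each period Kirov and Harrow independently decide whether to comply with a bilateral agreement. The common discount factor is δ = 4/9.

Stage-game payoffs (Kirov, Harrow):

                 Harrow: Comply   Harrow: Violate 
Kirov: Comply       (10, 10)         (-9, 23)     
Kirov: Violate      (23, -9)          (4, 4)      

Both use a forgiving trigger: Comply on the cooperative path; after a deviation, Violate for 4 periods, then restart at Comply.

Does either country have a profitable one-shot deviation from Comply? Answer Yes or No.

Comparing payoff streams over the 5 periods until play realigns: cooperate → 10(1+δ+…+δ^4); deviate → 23 + 4(δ+…+δ^4).
Cooperation is sustained iff (10−4)(δ+…+δ^4) ≥ 23−10.
δ+…+δ^4 = 4/9·(1−(4/9)^4)/(1−4/9) = 0.7688, and (23−10)/(10−4) = 2.1667.
0.7688 < 2.1667, so cooperation is not sustainable.

Yes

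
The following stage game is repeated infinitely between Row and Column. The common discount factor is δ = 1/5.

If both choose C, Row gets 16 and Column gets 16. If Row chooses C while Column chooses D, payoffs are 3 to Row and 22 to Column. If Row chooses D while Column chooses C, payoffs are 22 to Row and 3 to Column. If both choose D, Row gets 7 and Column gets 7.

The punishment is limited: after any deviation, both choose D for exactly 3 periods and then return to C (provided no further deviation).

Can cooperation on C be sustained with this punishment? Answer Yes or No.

Comparing payoff streams over the 4 periods until play realigns: cooperate → 16(1+δ+…+δ^3); deviate → 22 + 7(δ+…+δ^3).
Cooperation is sustained iff (16−7)(δ+…+δ^3) ≥ 22−16.
δ+…+δ^3 = 1/5·(1−(1/5)^3)/(1−1/5) = 0.2480, and (22−16)/(16−7) = 0.6667.
0.2480 < 0.6667, so cooperation is not sustainable.

No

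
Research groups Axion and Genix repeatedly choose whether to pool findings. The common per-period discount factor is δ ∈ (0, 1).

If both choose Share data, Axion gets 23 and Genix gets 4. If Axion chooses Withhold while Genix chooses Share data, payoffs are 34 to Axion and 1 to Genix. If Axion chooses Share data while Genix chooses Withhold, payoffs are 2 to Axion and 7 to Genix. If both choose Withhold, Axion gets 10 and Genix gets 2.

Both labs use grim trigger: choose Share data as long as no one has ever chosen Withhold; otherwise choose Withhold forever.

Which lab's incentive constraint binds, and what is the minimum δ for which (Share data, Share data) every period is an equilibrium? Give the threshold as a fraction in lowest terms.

Genix; δ ≥ 3/5

Axion: cooperation gives 23 each period; deviation gives 34 once then 10 forever.
  23/(1−δ) ≥ 34 + 10δ/(1−δ) ⇒ δ ≥ 11/24.
Genix: cooperation gives 4 each period; deviation gives 7 once then 2 forever.
  δ ≥ 3/5.
Both must hold, so the binding constraint is Genix's: δ ≥ 3/5.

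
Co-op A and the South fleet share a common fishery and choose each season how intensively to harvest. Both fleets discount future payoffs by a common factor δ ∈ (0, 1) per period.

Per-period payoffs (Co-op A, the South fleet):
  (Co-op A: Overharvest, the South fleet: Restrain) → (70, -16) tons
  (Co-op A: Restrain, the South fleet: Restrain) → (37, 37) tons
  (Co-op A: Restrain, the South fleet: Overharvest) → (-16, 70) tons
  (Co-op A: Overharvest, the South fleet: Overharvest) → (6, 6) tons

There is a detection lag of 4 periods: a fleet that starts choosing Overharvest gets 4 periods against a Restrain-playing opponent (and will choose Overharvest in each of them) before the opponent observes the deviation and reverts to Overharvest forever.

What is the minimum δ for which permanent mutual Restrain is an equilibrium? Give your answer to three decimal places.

0.847

The best deviation is to choose Overharvest for all 4 undetected periods, earning 70 each, then 6 forever once detected.
Deviation value: 70(1−δ^4)/(1−δ) + 6δ^4/(1−δ); cooperation value: 37/(1−δ).
IC: 37 ≥ 70(1−δ^4) + 6δ^4 = 70 − 64δ^4.
So δ^4 ≥ 33/64, giving δ ≥ (33/64)^(1/4) ≈ 0.847.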